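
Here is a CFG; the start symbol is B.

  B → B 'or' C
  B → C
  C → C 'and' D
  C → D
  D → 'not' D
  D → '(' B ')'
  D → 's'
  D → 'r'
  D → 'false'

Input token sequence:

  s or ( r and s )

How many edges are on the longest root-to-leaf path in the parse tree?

7

[B [B [C [D s]]] or [C [D ( [B [C [C [D r]] and [D s]]] )]]]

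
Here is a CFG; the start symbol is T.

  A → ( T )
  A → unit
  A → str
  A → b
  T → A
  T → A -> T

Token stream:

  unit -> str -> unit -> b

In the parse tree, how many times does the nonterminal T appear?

4

[T [A unit] -> [T [A str] -> [T [A unit] -> [T [A b]]]]]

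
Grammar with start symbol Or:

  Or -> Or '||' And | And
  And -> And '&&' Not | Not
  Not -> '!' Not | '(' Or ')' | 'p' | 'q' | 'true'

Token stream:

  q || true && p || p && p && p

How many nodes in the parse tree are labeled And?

6

[Or [Or [Or [And [Not q]]] || [And [And [Not true]] && [Not p]]] || [And [And [And [Not p]] && [Not p]] && [Not p]]]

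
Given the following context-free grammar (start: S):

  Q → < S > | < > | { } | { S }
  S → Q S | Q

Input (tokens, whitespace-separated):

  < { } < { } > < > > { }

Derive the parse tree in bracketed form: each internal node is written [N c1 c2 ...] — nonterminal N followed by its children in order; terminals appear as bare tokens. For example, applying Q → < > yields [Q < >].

[S [Q < [S [Q { }] [S [Q < [S [Q { }]] >] [S [Q < >]]]] >] [S [Q { }]]]

S
Q S
< S > S
< Q S > S
< { } S > S
< { } Q S > S
< { } < S > S > S
< { } < Q > S > S
< { } < { } > S > S
< { } < { } > Q > S
< { } < { } > < > > S
< { } < { } > < > > Q
< { } < { } > < > > { }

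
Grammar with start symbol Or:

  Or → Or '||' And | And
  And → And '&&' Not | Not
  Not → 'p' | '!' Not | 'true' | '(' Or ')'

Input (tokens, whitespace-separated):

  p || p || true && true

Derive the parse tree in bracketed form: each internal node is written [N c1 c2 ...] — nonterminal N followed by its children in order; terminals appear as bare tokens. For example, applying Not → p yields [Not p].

[Or [Or [Or [And [Not p]]] || [And [Not p]]] || [And [And [Not true]] && [Not true]]]

Or
Or || And
Or || And || And
And || And || And
Not || And || And
p || And || And
p || Not || And
p || p || And
p || p || And && Not
p || p || Not && Not
p || p || true && Not
p || p || true && true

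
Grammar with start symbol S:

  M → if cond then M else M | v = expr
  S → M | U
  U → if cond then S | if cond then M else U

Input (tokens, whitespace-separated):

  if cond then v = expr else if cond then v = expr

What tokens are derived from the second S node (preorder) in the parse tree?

[S [U if cond then [M v = expr] else [U if cond then [S [M v = expr]]]]]

v = expr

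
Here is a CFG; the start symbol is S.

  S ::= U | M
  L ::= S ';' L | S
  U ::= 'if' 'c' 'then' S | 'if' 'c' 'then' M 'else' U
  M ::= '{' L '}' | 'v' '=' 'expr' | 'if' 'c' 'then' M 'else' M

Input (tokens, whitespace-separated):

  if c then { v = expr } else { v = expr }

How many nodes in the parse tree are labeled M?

[S [M if c then [M { [L [S [M v = expr]]] }] else [M { [L [S [M v = expr]]] }]]]

5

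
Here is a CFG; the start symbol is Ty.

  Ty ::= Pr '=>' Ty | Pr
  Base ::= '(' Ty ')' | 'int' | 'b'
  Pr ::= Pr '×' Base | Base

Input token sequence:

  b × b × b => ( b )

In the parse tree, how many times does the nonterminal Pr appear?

5

[Ty [Pr [Pr [Pr [Base b]] × [Base b]] × [Base b]] => [Ty [Pr [Base ( [Ty [Pr [Base b]]] )]]]]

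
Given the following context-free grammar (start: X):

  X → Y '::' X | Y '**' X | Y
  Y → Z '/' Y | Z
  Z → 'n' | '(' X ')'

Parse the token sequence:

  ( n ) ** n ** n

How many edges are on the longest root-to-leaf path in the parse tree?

6

[X [Y [Z ( [X [Y [Z n]]] )]] ** [X [Y [Z n]] ** [X [Y [Z n]]]]]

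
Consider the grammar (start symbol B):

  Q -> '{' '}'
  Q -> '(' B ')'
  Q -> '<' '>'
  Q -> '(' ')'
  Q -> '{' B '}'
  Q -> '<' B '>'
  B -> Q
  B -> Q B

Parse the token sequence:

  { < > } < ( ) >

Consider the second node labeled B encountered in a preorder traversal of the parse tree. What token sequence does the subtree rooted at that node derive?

< >

[B [Q { [B [Q < >]] }] [B [Q < [B [Q ( )]] >]]]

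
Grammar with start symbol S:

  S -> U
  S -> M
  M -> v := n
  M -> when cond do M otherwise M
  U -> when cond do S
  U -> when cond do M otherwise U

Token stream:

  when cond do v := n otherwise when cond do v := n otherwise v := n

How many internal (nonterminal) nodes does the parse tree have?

[S [M when cond do [M v := n] otherwise [M when cond do [M v := n] otherwise [M v := n]]]]

6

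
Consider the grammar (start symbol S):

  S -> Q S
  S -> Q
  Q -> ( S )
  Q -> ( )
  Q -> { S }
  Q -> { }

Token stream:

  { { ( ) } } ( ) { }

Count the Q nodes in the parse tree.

5

[S [Q { [S [Q { [S [Q ( )]] }]] }] [S [Q ( )] [S [Q { }]]]]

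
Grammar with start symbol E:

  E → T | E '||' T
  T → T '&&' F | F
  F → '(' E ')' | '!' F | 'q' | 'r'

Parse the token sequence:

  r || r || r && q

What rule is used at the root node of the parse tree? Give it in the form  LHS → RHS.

[E [E [E [T [F r]]] || [T [F r]]] || [T [T [F r]] && [F q]]]

E → E '||' T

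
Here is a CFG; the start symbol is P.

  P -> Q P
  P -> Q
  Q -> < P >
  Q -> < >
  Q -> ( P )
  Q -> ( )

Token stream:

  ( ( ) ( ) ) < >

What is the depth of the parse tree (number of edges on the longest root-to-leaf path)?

[P [Q ( [P [Q ( )] [P [Q ( )]]] )] [P [Q < >]]]

5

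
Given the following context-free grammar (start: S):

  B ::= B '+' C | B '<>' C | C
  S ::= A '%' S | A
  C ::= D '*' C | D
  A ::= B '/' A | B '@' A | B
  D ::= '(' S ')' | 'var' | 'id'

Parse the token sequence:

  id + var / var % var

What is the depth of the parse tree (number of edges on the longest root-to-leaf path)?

6

[S [A [B [B [C [D id]]] + [C [D var]]] / [A [B [C [D var]]]]] % [S [A [B [C [D var]]]]]]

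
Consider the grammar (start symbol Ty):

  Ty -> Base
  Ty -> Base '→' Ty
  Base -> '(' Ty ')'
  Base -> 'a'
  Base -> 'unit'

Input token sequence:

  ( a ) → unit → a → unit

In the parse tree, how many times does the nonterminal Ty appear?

[Ty [Base ( [Ty [Base a]] )] → [Ty [Base unit] → [Ty [Base a] → [Ty [Base unit]]]]]

5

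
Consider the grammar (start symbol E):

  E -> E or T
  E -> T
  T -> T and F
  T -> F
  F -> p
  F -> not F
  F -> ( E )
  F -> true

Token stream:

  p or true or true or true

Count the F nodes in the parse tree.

4

[E [E [E [E [T [F p]]] or [T [F true]]] or [T [F true]]] or [T [F true]]]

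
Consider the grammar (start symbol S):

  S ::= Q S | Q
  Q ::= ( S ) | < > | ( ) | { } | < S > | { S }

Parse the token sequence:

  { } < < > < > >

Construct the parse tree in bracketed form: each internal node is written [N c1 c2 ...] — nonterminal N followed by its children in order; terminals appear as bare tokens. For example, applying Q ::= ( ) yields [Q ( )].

S
Q S
{ } S
{ } Q
{ } < S >
{ } < Q S >
{ } < < > S >
{ } < < > Q >
{ } < < > < > >

[S [Q { }] [S [Q < [S [Q < >] [S [Q < >]]] >]]]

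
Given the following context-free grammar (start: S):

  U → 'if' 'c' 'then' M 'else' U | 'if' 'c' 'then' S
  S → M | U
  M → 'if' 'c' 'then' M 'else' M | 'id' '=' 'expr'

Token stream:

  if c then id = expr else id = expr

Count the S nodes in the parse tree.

[S [M if c then [M id = expr] else [M id = expr]]]

1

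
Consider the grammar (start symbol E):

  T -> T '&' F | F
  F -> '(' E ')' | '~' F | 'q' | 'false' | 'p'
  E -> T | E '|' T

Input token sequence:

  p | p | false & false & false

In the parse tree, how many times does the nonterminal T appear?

[E [E [E [T [F p]]] | [T [F p]]] | [T [T [T [F false]] & [F false]] & [F false]]]

5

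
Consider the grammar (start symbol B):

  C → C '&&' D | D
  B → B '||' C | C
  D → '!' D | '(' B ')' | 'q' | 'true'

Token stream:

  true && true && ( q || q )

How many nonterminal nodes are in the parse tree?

13

[B [C [C [C [D true]] && [D true]] && [D ( [B [B [C [D q]]] || [C [D q]]] )]]]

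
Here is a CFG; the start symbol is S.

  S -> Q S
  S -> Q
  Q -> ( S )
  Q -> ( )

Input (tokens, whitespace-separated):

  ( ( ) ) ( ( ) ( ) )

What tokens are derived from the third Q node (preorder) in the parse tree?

[S [Q ( [S [Q ( )]] )] [S [Q ( [S [Q ( )] [S [Q ( )]]] )]]]

( ( ) ( ) )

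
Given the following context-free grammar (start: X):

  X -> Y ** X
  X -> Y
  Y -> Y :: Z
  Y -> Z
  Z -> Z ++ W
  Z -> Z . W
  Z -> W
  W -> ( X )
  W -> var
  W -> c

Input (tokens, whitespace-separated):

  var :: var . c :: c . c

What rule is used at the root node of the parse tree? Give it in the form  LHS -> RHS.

X -> Y

[X [Y [Y [Y [Z [W var]]] :: [Z [Z [W var]] . [W c]]] :: [Z [Z [W c]] . [W c]]]]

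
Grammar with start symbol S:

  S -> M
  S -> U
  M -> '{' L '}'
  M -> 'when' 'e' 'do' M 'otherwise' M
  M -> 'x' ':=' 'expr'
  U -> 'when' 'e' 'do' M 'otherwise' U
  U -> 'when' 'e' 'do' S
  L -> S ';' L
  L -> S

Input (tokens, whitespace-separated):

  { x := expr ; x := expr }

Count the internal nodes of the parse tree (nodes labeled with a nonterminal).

[S [M { [L [S [M x := expr]] ; [L [S [M x := expr]]]] }]]

8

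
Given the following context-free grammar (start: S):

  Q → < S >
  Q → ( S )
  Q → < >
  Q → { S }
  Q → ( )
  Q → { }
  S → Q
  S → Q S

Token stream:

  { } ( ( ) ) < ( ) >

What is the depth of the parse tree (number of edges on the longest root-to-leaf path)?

[S [Q { }] [S [Q ( [S [Q ( )]] )] [S [Q < [S [Q ( )]] >]]]]

6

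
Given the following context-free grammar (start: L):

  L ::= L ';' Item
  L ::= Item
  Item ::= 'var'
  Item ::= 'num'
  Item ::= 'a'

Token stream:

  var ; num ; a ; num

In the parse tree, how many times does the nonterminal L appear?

[L [L [L [L [Item var]] ; [Item num]] ; [Item a]] ; [Item num]]

4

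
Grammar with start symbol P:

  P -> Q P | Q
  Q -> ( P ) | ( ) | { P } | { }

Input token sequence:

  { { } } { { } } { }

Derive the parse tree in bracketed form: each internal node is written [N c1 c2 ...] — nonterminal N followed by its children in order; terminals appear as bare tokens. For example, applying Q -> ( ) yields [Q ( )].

P
Q P
{ P } P
{ Q } P
{ { } } P
{ { } } Q P
{ { } } { P } P
{ { } } { Q } P
{ { } } { { } } P
{ { } } { { } } Q
{ { } } { { } } { }

[P [Q { [P [Q { }]] }] [P [Q { [P [Q { }]] }] [P [Q { }]]]]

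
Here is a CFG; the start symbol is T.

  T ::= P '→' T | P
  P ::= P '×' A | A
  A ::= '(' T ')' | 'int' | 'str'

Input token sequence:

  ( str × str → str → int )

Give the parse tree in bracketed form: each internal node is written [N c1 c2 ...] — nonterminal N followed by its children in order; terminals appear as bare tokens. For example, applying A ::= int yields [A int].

T
P
A
( T )
( P → T )
( P × A → T )
( A × A → T )
( str × A → T )
( str × str → T )
( str × str → P → T )
( str × str → A → T )
( str × str → str → T )
( str × str → str → P )
( str × str → str → A )
( str × str → str → int )

[T [P [A ( [T [P [P [A str]] × [A str]] → [T [P [A str]] → [T [P [A int]]]]] )]]]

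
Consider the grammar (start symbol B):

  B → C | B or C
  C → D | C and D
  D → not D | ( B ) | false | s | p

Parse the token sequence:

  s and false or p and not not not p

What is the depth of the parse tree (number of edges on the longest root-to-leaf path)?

6

[B [B [C [C [D s]] and [D false]]] or [C [C [D p]] and [D not [D not [D not [D p]]]]]]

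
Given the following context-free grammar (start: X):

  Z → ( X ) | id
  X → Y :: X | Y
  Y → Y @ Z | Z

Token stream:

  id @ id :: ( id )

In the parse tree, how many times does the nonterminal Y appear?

4

[X [Y [Y [Z id]] @ [Z id]] :: [X [Y [Z ( [X [Y [Z id]]] )]]]]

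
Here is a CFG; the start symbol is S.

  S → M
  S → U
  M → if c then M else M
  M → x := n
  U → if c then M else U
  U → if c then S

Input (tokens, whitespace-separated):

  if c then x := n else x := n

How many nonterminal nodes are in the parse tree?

4

[S [M if c then [M x := n] else [M x := n]]]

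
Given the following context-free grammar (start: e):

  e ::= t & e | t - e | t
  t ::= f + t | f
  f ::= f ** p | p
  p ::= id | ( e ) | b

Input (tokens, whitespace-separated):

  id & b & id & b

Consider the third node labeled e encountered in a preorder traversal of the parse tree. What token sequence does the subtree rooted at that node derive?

[e [t [f [p id]]] & [e [t [f [p b]]] & [e [t [f [p id]]] & [e [t [f [p b]]]]]]]

id & b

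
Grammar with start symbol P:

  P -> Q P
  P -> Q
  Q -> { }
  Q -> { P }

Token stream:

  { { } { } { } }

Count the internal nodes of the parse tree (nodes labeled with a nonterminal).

8

[P [Q { [P [Q { }] [P [Q { }] [P [Q { }]]]] }]]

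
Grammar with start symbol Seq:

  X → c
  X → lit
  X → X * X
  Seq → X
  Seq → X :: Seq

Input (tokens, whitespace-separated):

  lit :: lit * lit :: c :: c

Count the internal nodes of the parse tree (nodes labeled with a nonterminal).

10

[Seq [X lit] :: [Seq [X [X lit] * [X lit]] :: [Seq [X c] :: [Seq [X c]]]]]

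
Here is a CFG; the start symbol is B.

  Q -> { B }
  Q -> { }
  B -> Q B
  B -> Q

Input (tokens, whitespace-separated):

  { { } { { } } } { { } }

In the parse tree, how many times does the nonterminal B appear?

[B [Q { [B [Q { }] [B [Q { [B [Q { }]] }]]] }] [B [Q { [B [Q { }]] }]]]

6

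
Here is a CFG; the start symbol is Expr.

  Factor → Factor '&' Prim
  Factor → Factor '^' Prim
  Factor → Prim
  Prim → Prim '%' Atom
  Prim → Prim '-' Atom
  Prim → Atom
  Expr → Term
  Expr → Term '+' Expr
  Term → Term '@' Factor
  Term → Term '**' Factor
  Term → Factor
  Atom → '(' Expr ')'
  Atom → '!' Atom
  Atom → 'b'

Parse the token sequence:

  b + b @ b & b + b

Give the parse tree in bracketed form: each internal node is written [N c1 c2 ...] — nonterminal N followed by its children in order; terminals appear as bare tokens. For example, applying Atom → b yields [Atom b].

[Expr [Term [Factor [Prim [Atom b]]]] + [Expr [Term [Term [Factor [Prim [Atom b]]]] @ [Factor [Factor [Prim [Atom b]]] & [Prim [Atom b]]]] + [Expr [Term [Factor [Prim [Atom b]]]]]]]

Expr
Term + Expr
Factor + Expr
Prim + Expr
Atom + Expr
b + Expr
b + Term + Expr
b + Term @ Factor + Expr
b + Factor @ Factor + Expr
b + Prim @ Factor + Expr
b + Atom @ Factor + Expr
b + b @ Factor + Expr
b + b @ Factor & Prim + Expr
b + b @ Prim & Prim + Expr
b + b @ Atom & Prim + Expr
b + b @ b & Prim + Expr
b + b @ b & Atom + Expr
b + b @ b & b + Expr
b + b @ b & b + Term
b + b @ b & b + Factor
b + b @ b & b + Prim
b + b @ b & b + Atom
b + b @ b & b + b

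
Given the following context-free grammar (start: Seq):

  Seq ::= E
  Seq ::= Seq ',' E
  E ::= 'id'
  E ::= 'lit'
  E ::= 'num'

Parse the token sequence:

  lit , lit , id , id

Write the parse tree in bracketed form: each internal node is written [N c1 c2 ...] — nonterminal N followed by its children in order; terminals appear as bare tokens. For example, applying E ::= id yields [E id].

Seq
Seq , E
Seq , E , E
Seq , E , E , E
E , E , E , E
lit , E , E , E
lit , lit , E , E
lit , lit , id , E
lit , lit , id , id

[Seq [Seq [Seq [Seq [E lit]] , [E lit]] , [E id]] , [E id]]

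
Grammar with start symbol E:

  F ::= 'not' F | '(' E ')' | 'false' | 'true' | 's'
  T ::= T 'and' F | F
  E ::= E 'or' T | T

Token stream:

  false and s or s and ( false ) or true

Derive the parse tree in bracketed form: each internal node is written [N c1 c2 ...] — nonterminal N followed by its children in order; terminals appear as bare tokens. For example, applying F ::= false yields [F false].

E
E or T
E or T or T
T or T or T
T and F or T or T
F and F or T or T
false and F or T or T
false and s or T or T
false and s or T and F or T
false and s or F and F or T
false and s or s and F or T
false and s or s and ( E ) or T
false and s or s and ( T ) or T
false and s or s and ( F ) or T
false and s or s and ( false ) or T
false and s or s and ( false ) or F
false and s or s and ( false ) or true

[E [E [E [T [T [F false]] and [F s]]] or [T [T [F s]] and [F ( [E [T [F false]]] )]]] or [T [F true]]]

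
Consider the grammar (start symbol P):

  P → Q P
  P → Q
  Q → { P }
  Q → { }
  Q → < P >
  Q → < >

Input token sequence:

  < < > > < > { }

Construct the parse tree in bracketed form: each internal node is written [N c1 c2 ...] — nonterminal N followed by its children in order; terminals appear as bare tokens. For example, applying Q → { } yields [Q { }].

[P [Q < [P [Q < >]] >] [P [Q < >] [P [Q { }]]]]

P
Q P
< P > P
< Q > P
< < > > P
< < > > Q P
< < > > < > P
< < > > < > Q
< < > > < > { }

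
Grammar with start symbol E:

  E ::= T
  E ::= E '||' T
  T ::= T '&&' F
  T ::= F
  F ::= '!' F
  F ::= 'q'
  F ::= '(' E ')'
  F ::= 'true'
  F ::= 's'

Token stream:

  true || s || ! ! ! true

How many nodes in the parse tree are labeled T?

3

[E [E [E [T [F true]]] || [T [F s]]] || [T [F ! [F ! [F ! [F true]]]]]]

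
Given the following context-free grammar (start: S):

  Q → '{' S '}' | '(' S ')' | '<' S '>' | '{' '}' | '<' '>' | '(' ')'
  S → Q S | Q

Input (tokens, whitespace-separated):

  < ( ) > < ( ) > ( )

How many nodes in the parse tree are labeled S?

[S [Q < [S [Q ( )]] >] [S [Q < [S [Q ( )]] >] [S [Q ( )]]]]

5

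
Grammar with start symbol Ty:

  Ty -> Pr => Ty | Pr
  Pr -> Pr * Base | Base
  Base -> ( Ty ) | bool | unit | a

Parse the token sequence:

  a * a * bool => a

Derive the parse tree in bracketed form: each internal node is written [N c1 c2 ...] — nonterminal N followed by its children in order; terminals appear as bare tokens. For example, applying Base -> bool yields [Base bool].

Ty
Pr => Ty
Pr * Base => Ty
Pr * Base * Base => Ty
Base * Base * Base => Ty
a * Base * Base => Ty
a * a * Base => Ty
a * a * bool => Ty
a * a * bool => Pr
a * a * bool => Base
a * a * bool => a

[Ty [Pr [Pr [Pr [Base a]] * [Base a]] * [Base bool]] => [Ty [Pr [Base a]]]]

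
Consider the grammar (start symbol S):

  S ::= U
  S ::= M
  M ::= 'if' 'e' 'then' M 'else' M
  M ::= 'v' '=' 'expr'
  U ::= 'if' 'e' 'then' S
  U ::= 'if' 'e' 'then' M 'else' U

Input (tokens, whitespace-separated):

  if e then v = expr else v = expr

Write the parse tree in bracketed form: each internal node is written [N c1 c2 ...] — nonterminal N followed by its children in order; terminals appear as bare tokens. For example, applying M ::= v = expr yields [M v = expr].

S
M
if e then M else M
if e then v = expr else M
if e then v = expr else v = expr

[S [M if e then [M v = expr] else [M v = expr]]]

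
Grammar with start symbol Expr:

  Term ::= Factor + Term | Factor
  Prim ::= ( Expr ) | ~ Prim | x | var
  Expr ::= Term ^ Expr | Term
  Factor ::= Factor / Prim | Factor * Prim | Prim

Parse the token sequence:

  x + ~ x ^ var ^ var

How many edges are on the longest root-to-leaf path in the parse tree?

6

[Expr [Term [Factor [Prim x]] + [Term [Factor [Prim ~ [Prim x]]]]] ^ [Expr [Term [Factor [Prim var]]] ^ [Expr [Term [Factor [Prim var]]]]]]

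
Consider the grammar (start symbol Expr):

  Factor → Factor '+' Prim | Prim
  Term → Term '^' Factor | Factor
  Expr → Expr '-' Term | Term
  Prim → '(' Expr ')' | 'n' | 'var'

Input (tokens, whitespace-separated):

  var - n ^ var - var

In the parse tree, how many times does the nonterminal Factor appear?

[Expr [Expr [Expr [Term [Factor [Prim var]]]] - [Term [Term [Factor [Prim n]]] ^ [Factor [Prim var]]]] - [Term [Factor [Prim var]]]]

4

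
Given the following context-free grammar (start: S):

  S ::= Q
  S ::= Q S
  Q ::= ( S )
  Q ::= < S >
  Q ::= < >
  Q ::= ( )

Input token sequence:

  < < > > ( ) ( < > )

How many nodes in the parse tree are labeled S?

[S [Q < [S [Q < >]] >] [S [Q ( )] [S [Q ( [S [Q < >]] )]]]]

5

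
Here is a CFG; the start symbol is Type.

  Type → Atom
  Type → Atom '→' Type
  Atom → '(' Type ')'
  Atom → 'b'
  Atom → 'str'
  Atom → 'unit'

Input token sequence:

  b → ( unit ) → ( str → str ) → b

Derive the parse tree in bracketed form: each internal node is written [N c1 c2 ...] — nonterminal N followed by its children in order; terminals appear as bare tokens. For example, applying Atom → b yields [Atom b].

[Type [Atom b] → [Type [Atom ( [Type [Atom unit]] )] → [Type [Atom ( [Type [Atom str] → [Type [Atom str]]] )] → [Type [Atom b]]]]]

Type
Atom → Type
b → Type
b → Atom → Type
b → ( Type ) → Type
b → ( Atom ) → Type
b → ( unit ) → Type
b → ( unit ) → Atom → Type
b → ( unit ) → ( Type ) → Type
b → ( unit ) → ( Atom → Type ) → Type
b → ( unit ) → ( str → Type ) → Type
b → ( unit ) → ( str → Atom ) → Type
b → ( unit ) → ( str → str ) → Type
b → ( unit ) → ( str → str ) → Atom
b → ( unit ) → ( str → str ) → b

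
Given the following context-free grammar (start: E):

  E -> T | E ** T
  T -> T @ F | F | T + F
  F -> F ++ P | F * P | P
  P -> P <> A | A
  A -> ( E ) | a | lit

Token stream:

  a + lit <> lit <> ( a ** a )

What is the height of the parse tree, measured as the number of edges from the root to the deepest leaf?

[E [T [T [F [P [A a]]]] + [F [P [P [P [A lit]] <> [A lit]] <> [A ( [E [E [T [F [P [A a]]]]] ** [T [F [P [A a]]]]] )]]]]]

11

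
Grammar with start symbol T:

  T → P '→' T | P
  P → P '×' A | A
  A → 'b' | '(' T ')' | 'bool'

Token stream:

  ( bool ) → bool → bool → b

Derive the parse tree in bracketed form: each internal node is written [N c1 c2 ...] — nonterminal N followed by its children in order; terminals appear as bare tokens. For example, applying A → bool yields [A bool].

T
P → T
A → T
( T ) → T
( P ) → T
( A ) → T
( bool ) → T
( bool ) → P → T
( bool ) → A → T
( bool ) → bool → T
( bool ) → bool → P → T
( bool ) → bool → A → T
( bool ) → bool → bool → T
( bool ) → bool → bool → P
( bool ) → bool → bool → A
( bool ) → bool → bool → b

[T [P [A ( [T [P [A bool]]] )]] → [T [P [A bool]] → [T [P [A bool]] → [T [P [A b]]]]]]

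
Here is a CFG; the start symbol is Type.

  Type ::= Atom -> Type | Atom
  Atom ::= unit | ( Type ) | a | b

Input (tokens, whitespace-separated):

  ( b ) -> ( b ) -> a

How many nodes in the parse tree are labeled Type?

[Type [Atom ( [Type [Atom b]] )] -> [Type [Atom ( [Type [Atom b]] )] -> [Type [Atom a]]]]

5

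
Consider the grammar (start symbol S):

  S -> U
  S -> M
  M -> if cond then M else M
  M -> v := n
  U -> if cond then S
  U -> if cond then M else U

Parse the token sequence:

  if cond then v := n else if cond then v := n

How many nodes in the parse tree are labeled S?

2

[S [U if cond then [M v := n] else [U if cond then [S [M v := n]]]]]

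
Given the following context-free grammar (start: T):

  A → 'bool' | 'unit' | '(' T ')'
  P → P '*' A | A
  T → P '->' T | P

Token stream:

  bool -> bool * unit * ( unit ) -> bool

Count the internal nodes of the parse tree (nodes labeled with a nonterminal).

16

[T [P [A bool]] -> [T [P [P [P [A bool]] * [A unit]] * [A ( [T [P [A unit]]] )]] -> [T [P [A bool]]]]]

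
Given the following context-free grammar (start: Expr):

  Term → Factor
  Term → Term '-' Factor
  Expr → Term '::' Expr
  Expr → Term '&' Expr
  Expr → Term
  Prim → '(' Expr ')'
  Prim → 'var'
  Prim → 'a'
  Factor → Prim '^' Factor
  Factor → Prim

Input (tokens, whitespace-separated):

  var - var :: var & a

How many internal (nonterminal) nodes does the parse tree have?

[Expr [Term [Term [Factor [Prim var]]] - [Factor [Prim var]]] :: [Expr [Term [Factor [Prim var]]] & [Expr [Term [Factor [Prim a]]]]]]

15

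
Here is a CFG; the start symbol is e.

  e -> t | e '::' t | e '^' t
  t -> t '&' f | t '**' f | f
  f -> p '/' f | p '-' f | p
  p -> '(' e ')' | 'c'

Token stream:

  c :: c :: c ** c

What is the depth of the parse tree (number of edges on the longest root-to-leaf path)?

6

[e [e [e [t [f [p c]]]] :: [t [f [p c]]]] :: [t [t [f [p c]]] ** [f [p c]]]]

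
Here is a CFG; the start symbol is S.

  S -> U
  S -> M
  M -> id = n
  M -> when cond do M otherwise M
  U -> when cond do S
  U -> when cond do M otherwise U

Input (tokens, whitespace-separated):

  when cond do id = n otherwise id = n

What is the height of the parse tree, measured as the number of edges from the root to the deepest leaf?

[S [M when cond do [M id = n] otherwise [M id = n]]]

3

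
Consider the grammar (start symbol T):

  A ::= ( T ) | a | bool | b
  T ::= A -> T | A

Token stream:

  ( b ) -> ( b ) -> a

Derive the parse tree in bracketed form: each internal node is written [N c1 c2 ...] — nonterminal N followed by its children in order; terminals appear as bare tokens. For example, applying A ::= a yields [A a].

T
A -> T
( T ) -> T
( A ) -> T
( b ) -> T
( b ) -> A -> T
( b ) -> ( T ) -> T
( b ) -> ( A ) -> T
( b ) -> ( b ) -> T
( b ) -> ( b ) -> A
( b ) -> ( b ) -> a

[T [A ( [T [A b]] )] -> [T [A ( [T [A b]] )] -> [T [A a]]]]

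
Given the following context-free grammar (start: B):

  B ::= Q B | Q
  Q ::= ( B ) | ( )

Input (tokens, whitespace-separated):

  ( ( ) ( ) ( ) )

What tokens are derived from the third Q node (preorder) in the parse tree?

( )

[B [Q ( [B [Q ( )] [B [Q ( )] [B [Q ( )]]]] )]]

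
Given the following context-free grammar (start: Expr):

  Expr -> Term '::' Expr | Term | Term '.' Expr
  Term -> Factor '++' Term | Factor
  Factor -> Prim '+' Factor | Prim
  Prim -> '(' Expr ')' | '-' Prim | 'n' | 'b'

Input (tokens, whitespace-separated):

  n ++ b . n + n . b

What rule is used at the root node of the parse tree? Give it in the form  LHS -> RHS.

[Expr [Term [Factor [Prim n]] ++ [Term [Factor [Prim b]]]] . [Expr [Term [Factor [Prim n] + [Factor [Prim n]]]] . [Expr [Term [Factor [Prim b]]]]]]

Expr -> Term '.' Expr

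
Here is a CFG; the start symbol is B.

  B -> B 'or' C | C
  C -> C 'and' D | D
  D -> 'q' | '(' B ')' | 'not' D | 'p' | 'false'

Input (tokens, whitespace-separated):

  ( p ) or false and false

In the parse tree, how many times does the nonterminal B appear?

[B [B [C [D ( [B [C [D p]]] )]]] or [C [C [D false]] and [D false]]]

3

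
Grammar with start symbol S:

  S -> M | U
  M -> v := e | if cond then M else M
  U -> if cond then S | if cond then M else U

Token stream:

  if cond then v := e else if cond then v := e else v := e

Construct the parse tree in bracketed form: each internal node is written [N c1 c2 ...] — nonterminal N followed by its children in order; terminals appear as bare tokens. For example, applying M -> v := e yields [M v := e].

[S [M if cond then [M v := e] else [M if cond then [M v := e] else [M v := e]]]]

S
M
if cond then M else M
if cond then v := e else M
if cond then v := e else if cond then M else M
if cond then v := e else if cond then v := e else M
if cond then v := e else if cond then v := e else v := e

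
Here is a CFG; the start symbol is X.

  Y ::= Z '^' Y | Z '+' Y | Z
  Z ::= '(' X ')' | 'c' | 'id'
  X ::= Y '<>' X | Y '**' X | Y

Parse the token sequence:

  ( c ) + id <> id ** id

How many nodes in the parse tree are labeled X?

4

[X [Y [Z ( [X [Y [Z c]]] )] + [Y [Z id]]] <> [X [Y [Z id]] ** [X [Y [Z id]]]]]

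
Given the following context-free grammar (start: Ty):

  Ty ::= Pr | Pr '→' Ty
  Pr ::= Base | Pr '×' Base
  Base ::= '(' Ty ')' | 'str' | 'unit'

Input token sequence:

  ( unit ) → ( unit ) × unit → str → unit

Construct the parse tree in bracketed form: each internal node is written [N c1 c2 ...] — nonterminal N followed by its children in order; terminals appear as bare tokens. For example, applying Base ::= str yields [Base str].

Ty
Pr → Ty
Base → Ty
( Ty ) → Ty
( Pr ) → Ty
( Base ) → Ty
( unit ) → Ty
( unit ) → Pr → Ty
( unit ) → Pr × Base → Ty
( unit ) → Base × Base → Ty
( unit ) → ( Ty ) × Base → Ty
( unit ) → ( Pr ) × Base → Ty
( unit ) → ( Base ) × Base → Ty
( unit ) → ( unit ) × Base → Ty
( unit ) → ( unit ) × unit → Ty
( unit ) → ( unit ) × unit → Pr → Ty
( unit ) → ( unit ) × unit → Base → Ty
( unit ) → ( unit ) × unit → str → Ty
( unit ) → ( unit ) × unit → str → Pr
( unit ) → ( unit ) × unit → str → Base
( unit ) → ( unit ) × unit → str → unit

[Ty [Pr [Base ( [Ty [Pr [Base unit]]] )]] → [Ty [Pr [Pr [Base ( [Ty [Pr [Base unit]]] )]] × [Base unit]] → [Ty [Pr [Base str]] → [Ty [Pr [Base unit]]]]]]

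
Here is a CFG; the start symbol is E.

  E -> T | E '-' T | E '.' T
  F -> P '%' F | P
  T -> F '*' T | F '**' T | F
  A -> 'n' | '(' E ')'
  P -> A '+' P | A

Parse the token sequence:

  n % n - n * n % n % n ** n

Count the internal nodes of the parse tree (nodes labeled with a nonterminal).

[E [E [T [F [P [A n]] % [F [P [A n]]]]]] - [T [F [P [A n]]] * [T [F [P [A n]] % [F [P [A n]] % [F [P [A n]]]]] ** [T [F [P [A n]]]]]]]

27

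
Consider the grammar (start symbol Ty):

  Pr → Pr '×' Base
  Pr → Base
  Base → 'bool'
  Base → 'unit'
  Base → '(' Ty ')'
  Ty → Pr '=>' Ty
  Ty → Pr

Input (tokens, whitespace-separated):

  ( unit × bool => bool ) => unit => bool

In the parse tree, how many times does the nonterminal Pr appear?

6

[Ty [Pr [Base ( [Ty [Pr [Pr [Base unit]] × [Base bool]] => [Ty [Pr [Base bool]]]] )]] => [Ty [Pr [Base unit]] => [Ty [Pr [Base bool]]]]]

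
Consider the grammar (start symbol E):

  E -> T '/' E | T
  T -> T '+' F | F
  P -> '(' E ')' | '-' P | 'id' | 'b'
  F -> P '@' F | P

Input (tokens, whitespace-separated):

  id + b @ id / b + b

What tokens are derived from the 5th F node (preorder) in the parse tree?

b

[E [T [T [F [P id]]] + [F [P b] @ [F [P id]]]] / [E [T [T [F [P b]]] + [F [P b]]]]]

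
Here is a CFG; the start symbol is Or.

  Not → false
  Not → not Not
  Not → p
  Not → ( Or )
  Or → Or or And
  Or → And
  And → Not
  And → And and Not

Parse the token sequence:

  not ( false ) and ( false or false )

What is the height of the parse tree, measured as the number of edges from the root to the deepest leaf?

8

[Or [And [And [Not not [Not ( [Or [And [Not false]]] )]]] and [Not ( [Or [Or [And [Not false]]] or [And [Not false]]] )]]]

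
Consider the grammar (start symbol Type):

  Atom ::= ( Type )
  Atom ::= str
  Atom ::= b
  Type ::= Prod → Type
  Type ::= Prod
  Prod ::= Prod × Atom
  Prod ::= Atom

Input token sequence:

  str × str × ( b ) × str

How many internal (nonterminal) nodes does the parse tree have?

12

[Type [Prod [Prod [Prod [Prod [Atom str]] × [Atom str]] × [Atom ( [Type [Prod [Atom b]]] )]] × [Atom str]]]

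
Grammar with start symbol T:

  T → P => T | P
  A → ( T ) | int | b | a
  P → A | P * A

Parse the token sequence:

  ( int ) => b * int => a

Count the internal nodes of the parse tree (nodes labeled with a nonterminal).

14

[T [P [A ( [T [P [A int]]] )]] => [T [P [P [A b]] * [A int]] => [T [P [A a]]]]]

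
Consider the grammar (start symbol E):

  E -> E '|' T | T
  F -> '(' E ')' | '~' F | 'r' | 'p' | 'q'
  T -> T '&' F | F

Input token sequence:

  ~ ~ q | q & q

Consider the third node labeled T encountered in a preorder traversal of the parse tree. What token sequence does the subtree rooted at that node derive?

q

[E [E [T [F ~ [F ~ [F q]]]]] | [T [T [F q]] & [F q]]]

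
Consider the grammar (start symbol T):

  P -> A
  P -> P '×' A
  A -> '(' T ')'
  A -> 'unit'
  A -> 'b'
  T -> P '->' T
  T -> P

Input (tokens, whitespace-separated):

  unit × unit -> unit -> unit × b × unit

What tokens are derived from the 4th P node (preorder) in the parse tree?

unit × b × unit

[T [P [P [A unit]] × [A unit]] -> [T [P [A unit]] -> [T [P [P [P [A unit]] × [A b]] × [A unit]]]]]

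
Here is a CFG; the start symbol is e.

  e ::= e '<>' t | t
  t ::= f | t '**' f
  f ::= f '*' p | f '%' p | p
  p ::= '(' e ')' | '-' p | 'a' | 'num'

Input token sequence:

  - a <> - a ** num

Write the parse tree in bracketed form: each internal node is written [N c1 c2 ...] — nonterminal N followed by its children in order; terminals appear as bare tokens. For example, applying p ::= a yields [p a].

e
e <> t
t <> t
f <> t
p <> t
- p <> t
- a <> t
- a <> t ** f
- a <> f ** f
- a <> p ** f
- a <> - p ** f
- a <> - a ** f
- a <> - a ** p
- a <> - a ** num

[e [e [t [f [p - [p a]]]]] <> [t [t [f [p - [p a]]]] ** [f [p num]]]]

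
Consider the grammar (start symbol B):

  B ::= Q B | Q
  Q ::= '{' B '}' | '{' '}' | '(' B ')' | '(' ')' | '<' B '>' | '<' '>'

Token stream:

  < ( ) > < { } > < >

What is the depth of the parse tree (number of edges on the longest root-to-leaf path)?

5

[B [Q < [B [Q ( )]] >] [B [Q < [B [Q { }]] >] [B [Q < >]]]]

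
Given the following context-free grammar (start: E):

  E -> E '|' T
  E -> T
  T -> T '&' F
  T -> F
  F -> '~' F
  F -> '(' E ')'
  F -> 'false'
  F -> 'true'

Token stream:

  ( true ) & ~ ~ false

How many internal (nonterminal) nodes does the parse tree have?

[E [T [T [F ( [E [T [F true]]] )]] & [F ~ [F ~ [F false]]]]]

10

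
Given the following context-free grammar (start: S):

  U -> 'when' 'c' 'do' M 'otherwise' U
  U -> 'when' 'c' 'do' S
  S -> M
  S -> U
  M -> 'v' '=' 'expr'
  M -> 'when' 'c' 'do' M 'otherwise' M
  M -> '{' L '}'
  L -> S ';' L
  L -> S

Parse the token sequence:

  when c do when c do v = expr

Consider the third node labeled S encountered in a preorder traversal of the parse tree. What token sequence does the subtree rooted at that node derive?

[S [U when c do [S [U when c do [S [M v = expr]]]]]]

v = expr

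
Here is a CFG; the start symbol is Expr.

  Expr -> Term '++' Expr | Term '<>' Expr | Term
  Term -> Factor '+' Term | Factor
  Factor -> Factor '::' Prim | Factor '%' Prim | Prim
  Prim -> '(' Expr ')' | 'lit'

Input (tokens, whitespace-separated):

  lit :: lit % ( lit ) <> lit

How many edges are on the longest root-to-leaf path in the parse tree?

[Expr [Term [Factor [Factor [Factor [Prim lit]] :: [Prim lit]] % [Prim ( [Expr [Term [Factor [Prim lit]]]] )]]] <> [Expr [Term [Factor [Prim lit]]]]]

8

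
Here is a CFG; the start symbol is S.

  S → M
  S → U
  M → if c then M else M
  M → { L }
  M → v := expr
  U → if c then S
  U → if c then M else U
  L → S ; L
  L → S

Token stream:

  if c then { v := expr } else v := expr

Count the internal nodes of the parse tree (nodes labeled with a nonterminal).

7

[S [M if c then [M { [L [S [M v := expr]]] }] else [M v := expr]]]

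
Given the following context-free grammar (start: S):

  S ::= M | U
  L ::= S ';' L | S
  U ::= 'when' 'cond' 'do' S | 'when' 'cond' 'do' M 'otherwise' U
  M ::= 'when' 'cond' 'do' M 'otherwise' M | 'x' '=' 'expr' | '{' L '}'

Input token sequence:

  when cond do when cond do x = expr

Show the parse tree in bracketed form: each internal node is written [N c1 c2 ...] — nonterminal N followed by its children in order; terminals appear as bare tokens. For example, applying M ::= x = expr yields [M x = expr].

[S [U when cond do [S [U when cond do [S [M x = expr]]]]]]

S
U
when cond do S
when cond do U
when cond do when cond do S
when cond do when cond do M
when cond do when cond do x = expr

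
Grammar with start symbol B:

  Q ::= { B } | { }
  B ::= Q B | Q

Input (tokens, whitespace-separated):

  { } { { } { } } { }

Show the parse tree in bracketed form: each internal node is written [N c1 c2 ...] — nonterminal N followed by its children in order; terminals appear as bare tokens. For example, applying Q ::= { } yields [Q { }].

B
Q B
{ } B
{ } Q B
{ } { B } B
{ } { Q B } B
{ } { { } B } B
{ } { { } Q } B
{ } { { } { } } B
{ } { { } { } } Q
{ } { { } { } } { }

[B [Q { }] [B [Q { [B [Q { }] [B [Q { }]]] }] [B [Q { }]]]]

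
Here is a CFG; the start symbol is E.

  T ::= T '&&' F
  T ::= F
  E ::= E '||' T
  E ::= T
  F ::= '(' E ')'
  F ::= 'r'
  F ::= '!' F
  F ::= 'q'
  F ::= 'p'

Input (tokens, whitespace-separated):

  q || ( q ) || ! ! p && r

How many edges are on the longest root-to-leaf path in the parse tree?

7

[E [E [E [T [F q]]] || [T [F ( [E [T [F q]]] )]]] || [T [T [F ! [F ! [F p]]]] && [F r]]]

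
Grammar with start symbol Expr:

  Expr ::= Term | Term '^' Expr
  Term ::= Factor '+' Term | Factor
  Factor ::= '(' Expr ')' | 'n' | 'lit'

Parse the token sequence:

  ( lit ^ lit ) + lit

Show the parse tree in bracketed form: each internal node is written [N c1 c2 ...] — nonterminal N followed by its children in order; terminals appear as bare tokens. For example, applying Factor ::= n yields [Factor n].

Expr
Term
Factor + Term
( Expr ) + Term
( Term ^ Expr ) + Term
( Factor ^ Expr ) + Term
( lit ^ Expr ) + Term
( lit ^ Term ) + Term
( lit ^ Factor ) + Term
( lit ^ lit ) + Term
( lit ^ lit ) + Factor
( lit ^ lit ) + lit

[Expr [Term [Factor ( [Expr [Term [Factor lit]] ^ [Expr [Term [Factor lit]]]] )] + [Term [Factor lit]]]]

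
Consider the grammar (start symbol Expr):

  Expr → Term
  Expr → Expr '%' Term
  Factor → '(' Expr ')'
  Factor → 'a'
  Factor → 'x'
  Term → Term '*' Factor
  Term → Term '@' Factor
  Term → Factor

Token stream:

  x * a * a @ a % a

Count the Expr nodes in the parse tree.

[Expr [Expr [Term [Term [Term [Term [Factor x]] * [Factor a]] * [Factor a]] @ [Factor a]]] % [Term [Factor a]]]

2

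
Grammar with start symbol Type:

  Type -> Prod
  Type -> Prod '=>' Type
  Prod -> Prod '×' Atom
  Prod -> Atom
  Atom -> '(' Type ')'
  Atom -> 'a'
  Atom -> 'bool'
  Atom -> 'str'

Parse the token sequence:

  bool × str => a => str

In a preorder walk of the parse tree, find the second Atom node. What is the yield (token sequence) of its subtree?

str

[Type [Prod [Prod [Atom bool]] × [Atom str]] => [Type [Prod [Atom a]] => [Type [Prod [Atom str]]]]]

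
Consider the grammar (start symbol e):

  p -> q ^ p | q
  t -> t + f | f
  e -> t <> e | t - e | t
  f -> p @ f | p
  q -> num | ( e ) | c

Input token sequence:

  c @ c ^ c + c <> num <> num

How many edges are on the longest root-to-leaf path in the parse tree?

8

[e [t [t [f [p [q c]] @ [f [p [q c] ^ [p [q c]]]]]] + [f [p [q c]]]] <> [e [t [f [p [q num]]]] <> [e [t [f [p [q num]]]]]]]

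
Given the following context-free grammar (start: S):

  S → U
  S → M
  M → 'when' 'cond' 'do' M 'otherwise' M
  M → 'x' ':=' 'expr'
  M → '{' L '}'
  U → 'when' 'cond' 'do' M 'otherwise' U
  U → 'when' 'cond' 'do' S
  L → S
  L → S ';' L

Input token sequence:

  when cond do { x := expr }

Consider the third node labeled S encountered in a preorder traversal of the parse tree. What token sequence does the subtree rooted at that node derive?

x := expr

[S [U when cond do [S [M { [L [S [M x := expr]]] }]]]]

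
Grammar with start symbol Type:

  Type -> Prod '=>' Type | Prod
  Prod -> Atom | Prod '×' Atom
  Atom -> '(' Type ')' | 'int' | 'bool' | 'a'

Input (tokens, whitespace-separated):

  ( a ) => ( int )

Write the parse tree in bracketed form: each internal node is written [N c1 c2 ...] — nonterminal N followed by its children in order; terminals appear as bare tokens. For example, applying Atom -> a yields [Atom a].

[Type [Prod [Atom ( [Type [Prod [Atom a]]] )]] => [Type [Prod [Atom ( [Type [Prod [Atom int]]] )]]]]

Type
Prod => Type
Atom => Type
( Type ) => Type
( Prod ) => Type
( Atom ) => Type
( a ) => Type
( a ) => Prod
( a ) => Atom
( a ) => ( Type )
( a ) => ( Prod )
( a ) => ( Atom )
( a ) => ( int )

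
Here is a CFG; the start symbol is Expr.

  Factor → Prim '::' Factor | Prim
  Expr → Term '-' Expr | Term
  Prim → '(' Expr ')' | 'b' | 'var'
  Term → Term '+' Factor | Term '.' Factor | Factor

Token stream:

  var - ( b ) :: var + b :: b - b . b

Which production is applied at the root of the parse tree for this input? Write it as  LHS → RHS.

Expr → Term '-' Expr

[Expr [Term [Factor [Prim var]]] - [Expr [Term [Term [Factor [Prim ( [Expr [Term [Factor [Prim b]]]] )] :: [Factor [Prim var]]]] + [Factor [Prim b] :: [Factor [Prim b]]]] - [Expr [Term [Term [Factor [Prim b]]] . [Factor [Prim b]]]]]]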